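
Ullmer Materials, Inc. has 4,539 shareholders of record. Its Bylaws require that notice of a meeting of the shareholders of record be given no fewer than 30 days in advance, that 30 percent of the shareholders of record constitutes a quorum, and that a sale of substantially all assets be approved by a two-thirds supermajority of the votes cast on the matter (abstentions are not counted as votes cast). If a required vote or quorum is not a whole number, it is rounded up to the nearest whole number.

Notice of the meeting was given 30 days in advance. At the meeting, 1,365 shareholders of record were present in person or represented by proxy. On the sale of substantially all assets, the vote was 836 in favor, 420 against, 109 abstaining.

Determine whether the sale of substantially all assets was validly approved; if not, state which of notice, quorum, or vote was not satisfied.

Invalid — vote requirement not satisfied.

Notice: 30 days given; 30 required. Satisfied.
Quorum: 30% of 4,539 = 1,361.70, rounded up to 1,362; 1,365 present. Satisfied.
Vote: requires two-thirds of the votes cast (1,365 − 109 abstaining = 1,256); 2/3 of 1256 = 837.33, rounded up to 838, so 838 needed; 836 in favor. Not satisfied.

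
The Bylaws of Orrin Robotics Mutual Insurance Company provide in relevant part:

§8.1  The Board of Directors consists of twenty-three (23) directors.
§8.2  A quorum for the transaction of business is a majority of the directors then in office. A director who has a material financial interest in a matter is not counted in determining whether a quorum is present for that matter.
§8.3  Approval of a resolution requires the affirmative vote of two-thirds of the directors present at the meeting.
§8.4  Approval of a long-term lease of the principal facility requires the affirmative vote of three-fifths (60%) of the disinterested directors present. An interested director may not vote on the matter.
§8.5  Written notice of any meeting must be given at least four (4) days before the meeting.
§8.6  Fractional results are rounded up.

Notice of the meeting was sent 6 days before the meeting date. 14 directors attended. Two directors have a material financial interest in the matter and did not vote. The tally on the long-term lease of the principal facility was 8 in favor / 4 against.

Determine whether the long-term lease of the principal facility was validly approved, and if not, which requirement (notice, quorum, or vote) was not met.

Valid — all requirements satisfied.

Notice: 6 days given; 4 required (6 ≥ 4). Satisfied.
Quorum: 14 present, but the 2 interested directors do not count, leaving 12. Quorum is 12. Satisfied.
Vote: the long-term lease of the principal facility requires three-fifths of the disinterested directors present (14 − 2 = 12). 3/5 of 12 = 7.20, rounded up to 8, so 8 affirmative votes are needed; 8 voted in favor. Satisfied.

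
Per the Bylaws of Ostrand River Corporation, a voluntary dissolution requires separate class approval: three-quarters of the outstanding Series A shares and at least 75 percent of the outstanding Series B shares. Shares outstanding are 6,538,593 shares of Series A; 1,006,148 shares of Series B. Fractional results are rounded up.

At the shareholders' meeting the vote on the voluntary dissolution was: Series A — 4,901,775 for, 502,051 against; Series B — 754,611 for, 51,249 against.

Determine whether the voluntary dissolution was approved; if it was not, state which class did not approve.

Not approved — the Series A shares did not give the required vote.

Series A: 3/4 of 6538593 = 4903944.75, rounded up to 4903945; 4,903,945 required, 4,901,775 in favor — not approved.
Series B: 3/4 of 1006148 = 754611; 754,611 required, 754,611 in favor — approved.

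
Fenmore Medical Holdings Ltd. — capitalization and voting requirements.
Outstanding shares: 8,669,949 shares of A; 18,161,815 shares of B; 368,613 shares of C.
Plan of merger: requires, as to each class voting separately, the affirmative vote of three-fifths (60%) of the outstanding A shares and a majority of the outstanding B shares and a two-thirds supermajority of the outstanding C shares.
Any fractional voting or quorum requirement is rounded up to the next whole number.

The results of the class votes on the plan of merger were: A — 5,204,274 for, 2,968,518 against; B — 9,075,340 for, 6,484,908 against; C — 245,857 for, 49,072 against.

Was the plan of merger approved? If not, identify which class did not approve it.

Not approved — the B shares did not give the required vote.

A: 3/5 of 8669949 = 5201969.40, rounded up to 5201970; 5,201,970 required, 5,204,274 in favor — approved.
B: a majority of 18161815 is 9080908; 9,080,908 required, 9,075,340 in favor — not approved.
C: 2/3 of 368613 = 245742; 245,742 required, 245,857 in favor — approved.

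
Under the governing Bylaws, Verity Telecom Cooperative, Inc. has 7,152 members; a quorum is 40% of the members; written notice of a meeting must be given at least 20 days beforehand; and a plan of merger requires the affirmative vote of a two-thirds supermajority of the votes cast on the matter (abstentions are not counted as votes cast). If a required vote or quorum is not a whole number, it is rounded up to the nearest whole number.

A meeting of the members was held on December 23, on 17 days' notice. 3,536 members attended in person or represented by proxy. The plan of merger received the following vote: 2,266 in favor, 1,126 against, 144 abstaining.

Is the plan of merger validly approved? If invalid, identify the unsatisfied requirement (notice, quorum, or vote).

Invalid — notice requirement not satisfied.

Notice: 17 days given; 20 required. Not satisfied.
Quorum: 40% of 7,152 = 2,860.80, rounded up to 2,861; 3,536 present. Satisfied.
Vote: requires two-thirds of the votes cast (3,536 − 144 abstaining = 3,392); 2/3 of 3392 = 2261.33, rounded up to 2262, so 2,262 needed; 2,266 in favor. Satisfied.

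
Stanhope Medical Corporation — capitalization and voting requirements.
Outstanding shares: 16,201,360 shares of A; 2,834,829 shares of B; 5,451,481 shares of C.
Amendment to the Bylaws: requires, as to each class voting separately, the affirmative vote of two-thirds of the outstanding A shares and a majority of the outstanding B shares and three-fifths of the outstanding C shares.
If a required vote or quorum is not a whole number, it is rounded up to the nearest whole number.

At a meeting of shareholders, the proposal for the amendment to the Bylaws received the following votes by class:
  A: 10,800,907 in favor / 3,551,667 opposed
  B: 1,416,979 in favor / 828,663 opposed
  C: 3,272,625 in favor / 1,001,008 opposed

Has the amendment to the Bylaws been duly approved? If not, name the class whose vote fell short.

A: 2/3 of 16201360 = 10800906.67, rounded up to 10800907; 10,800,907 required, 10,800,907 in favor — approved.
B: a majority of 2834829 is 1417415; 1,417,415 required, 1,416,979 in favor — not approved.
C: 3/5 of 5451481 = 3270888.60, rounded up to 3270889; 3,270,889 required, 3,272,625 in favor — approved.

Not approved — the B shares did not give the required vote.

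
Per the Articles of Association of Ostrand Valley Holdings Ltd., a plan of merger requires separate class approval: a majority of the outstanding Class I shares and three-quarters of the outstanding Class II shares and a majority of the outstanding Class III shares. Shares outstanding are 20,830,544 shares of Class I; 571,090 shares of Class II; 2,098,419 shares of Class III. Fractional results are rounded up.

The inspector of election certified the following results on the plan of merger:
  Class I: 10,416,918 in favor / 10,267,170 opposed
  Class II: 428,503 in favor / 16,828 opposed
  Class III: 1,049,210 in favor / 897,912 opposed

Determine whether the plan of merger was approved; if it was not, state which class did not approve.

Approved — every class gave the required vote.

Class I: a majority of 20830544 is 10415273; 10,415,273 required, 10,416,918 in favor — approved.
Class II: 3/4 of 571090 = 428317.50, rounded up to 428318; 428,318 required, 428,503 in favor — approved.
Class III: a majority of 2098419 is 1049210; 1,049,210 required, 1,049,210 in favor — approved.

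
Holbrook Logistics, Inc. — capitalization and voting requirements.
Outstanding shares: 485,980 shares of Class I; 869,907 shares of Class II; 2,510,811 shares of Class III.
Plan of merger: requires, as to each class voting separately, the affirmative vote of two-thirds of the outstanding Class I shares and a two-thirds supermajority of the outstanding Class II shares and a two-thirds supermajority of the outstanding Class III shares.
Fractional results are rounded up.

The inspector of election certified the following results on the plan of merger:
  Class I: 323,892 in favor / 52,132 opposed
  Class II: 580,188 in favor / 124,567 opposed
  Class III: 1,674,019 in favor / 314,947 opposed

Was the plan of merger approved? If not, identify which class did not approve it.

Class I: 2/3 of 485980 = 323986.67, rounded up to 323987; 323,987 required, 323,892 in favor — not approved.
Class II: 2/3 of 869907 = 579938; 579,938 required, 580,188 in favor — approved.
Class III: 2/3 of 2510811 = 1673874; 1,673,874 required, 1,674,019 in favor — approved.

Not approved — the Class I shares did not give the required vote.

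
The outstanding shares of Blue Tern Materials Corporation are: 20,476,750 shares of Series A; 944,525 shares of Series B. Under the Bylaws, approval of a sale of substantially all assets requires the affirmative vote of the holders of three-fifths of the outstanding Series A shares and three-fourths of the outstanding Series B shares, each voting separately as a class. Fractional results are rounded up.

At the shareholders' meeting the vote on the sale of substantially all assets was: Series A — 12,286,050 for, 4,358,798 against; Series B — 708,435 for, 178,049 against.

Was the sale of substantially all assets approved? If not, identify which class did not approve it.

Approved — every class gave the required vote.

Series A: 3/5 of 20476750 = 12286050; 12,286,050 required, 12,286,050 in favor — approved.
Series B: 3/4 of 944525 = 708393.75, rounded up to 708394; 708,394 required, 708,435 in favor — approved.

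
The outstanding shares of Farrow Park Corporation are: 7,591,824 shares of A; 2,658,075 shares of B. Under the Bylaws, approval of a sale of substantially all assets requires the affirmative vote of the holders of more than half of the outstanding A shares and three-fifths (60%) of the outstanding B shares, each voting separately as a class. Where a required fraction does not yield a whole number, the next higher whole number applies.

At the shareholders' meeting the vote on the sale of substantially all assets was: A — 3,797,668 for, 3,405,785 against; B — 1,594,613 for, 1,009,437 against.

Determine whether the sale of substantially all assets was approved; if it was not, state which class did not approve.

A: a majority of 7591824 is 3795913; 3,795,913 required, 3,797,668 in favor — approved.
B: 3/5 of 2658075 = 1594845; 1,594,845 required, 1,594,613 in favor — not approved.

Not approved — the B shares did not give the required vote.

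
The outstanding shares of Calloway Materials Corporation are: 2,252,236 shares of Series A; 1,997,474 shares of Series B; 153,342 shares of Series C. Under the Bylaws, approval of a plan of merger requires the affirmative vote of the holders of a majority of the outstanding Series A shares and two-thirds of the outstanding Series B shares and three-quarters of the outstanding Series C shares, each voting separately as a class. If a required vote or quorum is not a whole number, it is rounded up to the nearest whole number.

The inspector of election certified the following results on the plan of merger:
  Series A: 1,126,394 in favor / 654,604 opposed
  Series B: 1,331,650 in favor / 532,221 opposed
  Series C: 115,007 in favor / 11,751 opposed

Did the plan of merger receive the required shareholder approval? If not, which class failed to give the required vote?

Approved — every class gave the required vote.

Series A: a majority of 2252236 is 1126119; 1,126,119 required, 1,126,394 in favor — approved.
Series B: 2/3 of 1997474 = 1331649.33, rounded up to 1331650; 1,331,650 required, 1,331,650 in favor — approved.
Series C: 3/4 of 153342 = 115006.50, rounded up to 115007; 115,007 required, 115,007 in favor — approved.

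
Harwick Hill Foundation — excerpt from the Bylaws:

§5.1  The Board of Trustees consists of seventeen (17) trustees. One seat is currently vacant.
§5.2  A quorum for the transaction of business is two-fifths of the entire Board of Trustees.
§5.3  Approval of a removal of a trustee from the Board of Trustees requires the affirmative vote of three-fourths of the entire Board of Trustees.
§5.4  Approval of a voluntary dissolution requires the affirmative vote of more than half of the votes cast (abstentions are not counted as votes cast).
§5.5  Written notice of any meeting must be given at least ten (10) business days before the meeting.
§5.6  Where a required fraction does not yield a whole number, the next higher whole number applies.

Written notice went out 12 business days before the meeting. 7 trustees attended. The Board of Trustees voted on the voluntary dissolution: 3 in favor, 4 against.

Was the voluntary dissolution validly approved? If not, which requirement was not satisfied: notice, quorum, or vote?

Invalid — vote requirement not satisfied.

Notice: 12 business days given; 10 required (12 ≥ 10). Satisfied.
Quorum: 7 present; quorum is 7. Satisfied.
Vote: the voluntary dissolution requires a majority of the votes cast (7). A majority of 7 is 4, so 4 affirmative votes are needed; 3 voted in favor. Not satisfied.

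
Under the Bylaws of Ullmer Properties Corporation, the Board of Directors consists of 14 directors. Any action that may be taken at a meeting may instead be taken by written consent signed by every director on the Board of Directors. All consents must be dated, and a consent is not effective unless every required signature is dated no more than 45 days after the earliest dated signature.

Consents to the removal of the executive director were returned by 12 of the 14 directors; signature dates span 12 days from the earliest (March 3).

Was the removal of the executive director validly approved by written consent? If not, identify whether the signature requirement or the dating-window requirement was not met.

Not effective — insufficient signatures.

Signatures required: every one of 14 — unanimous means all 14, so 14 needed; 12 signed. Insufficient.
Dating window: the latest signature is 12 days after the earliest; the limit is 45 days. Within the window.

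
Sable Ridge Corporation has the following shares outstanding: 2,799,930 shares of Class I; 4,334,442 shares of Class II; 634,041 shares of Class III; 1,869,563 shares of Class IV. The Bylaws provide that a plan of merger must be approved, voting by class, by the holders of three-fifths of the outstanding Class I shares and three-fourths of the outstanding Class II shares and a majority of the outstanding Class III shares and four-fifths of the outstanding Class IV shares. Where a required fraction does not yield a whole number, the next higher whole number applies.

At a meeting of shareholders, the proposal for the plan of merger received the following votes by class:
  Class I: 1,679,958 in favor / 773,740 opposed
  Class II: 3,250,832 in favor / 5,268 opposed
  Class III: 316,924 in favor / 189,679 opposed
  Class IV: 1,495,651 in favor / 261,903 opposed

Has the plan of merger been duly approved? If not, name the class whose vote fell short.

Class I: 3/5 of 2799930 = 1679958; 1,679,958 required, 1,679,958 in favor — approved.
Class II: 3/4 of 4334442 = 3250831.50, rounded up to 3250832; 3,250,832 required, 3,250,832 in favor — approved.
Class III: a majority of 634041 is 317021; 317,021 required, 316,924 in favor — not approved.
Class IV: 4/5 of 1869563 = 1495650.40, rounded up to 1495651; 1,495,651 required, 1,495,651 in favor — approved.

Not approved — the Class III shares did not give the required vote.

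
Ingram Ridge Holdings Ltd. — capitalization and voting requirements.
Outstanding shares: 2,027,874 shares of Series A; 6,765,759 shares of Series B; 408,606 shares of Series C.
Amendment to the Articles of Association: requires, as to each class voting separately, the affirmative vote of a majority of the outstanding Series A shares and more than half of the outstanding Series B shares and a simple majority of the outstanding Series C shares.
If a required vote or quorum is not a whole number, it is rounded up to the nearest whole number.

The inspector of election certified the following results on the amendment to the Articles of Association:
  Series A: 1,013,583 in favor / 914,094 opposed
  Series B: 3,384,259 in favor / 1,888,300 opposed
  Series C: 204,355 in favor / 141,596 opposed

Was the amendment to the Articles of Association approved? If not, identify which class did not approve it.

Not approved — the Series A shares did not give the required vote.

Series A: a majority of 2027874 is 1013938; 1,013,938 required, 1,013,583 in favor — not approved.
Series B: a majority of 6765759 is 3382880; 3,382,880 required, 3,384,259 in favor — approved.
Series C: a majority of 408606 is 204304; 204,304 required, 204,355 in favor — approved.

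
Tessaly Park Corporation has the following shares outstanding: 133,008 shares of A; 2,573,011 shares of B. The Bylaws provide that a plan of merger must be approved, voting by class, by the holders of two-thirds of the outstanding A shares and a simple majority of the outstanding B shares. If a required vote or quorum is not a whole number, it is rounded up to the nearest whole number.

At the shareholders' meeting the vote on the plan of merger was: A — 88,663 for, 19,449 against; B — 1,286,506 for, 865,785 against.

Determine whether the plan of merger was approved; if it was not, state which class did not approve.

A: 2/3 of 133008 = 88672; 88,672 required, 88,663 in favor — not approved.
B: a majority of 2573011 is 1286506; 1,286,506 required, 1,286,506 in favor — approved.

Not approved — the A shares did not give the required vote.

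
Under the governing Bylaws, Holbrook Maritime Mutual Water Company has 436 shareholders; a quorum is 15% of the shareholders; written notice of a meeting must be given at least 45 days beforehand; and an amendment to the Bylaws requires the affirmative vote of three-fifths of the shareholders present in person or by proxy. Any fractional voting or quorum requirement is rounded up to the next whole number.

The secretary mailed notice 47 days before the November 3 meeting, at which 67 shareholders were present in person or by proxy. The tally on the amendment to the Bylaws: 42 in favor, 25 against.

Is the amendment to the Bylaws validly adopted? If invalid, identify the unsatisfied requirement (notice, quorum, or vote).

Notice: 47 days given; 45 required. Satisfied.
Quorum: 15% of 436 = 65.40, rounded up to 66; 67 present. Satisfied.
Vote: requires three-fifths of those present (67); 3/5 of 67 = 40.20, rounded up to 41, so 41 needed; 42 in favor. Satisfied.

Valid — all requirements satisfied.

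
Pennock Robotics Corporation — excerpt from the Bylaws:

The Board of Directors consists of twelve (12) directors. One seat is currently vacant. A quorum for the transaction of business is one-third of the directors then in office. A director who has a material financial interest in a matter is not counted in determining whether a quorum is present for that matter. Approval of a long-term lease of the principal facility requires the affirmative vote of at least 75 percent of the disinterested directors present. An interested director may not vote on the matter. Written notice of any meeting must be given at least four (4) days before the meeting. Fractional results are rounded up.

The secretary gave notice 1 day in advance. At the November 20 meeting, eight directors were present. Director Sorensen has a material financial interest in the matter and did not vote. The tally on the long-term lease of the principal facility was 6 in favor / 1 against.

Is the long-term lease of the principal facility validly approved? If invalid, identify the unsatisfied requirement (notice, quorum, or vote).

Invalid — notice requirement not satisfied.

Notice: 1 day given; 4 required (1 < 4). Not satisfied.
Quorum: 8 present, but the 1 interested director does not count, leaving 7. Quorum is 4. Satisfied.
Vote: the long-term lease of the principal facility requires three-fourths of the disinterested directors present (8 − 1 = 7). 3/4 of 7 = 5.25, rounded up to 6, so 6 affirmative votes are needed; 6 voted in favor. Satisfied.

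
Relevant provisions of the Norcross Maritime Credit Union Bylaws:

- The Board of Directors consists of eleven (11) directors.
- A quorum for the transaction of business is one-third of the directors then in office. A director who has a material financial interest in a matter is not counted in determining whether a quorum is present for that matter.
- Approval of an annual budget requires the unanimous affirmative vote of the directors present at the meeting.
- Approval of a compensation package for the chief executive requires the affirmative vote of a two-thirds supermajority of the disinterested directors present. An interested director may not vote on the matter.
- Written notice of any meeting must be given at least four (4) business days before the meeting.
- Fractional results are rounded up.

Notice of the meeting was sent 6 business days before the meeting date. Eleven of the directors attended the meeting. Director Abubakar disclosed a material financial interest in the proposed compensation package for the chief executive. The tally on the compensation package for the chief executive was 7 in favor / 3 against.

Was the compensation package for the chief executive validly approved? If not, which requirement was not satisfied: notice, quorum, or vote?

Valid — all requirements satisfied.

Notice: 6 business days given; 4 required (6 ≥ 4). Satisfied.
Quorum: 11 present, but the 1 interested director does not count, leaving 10. Quorum is 4. Satisfied.
Vote: the compensation package for the chief executive requires two-thirds of the disinterested directors present (11 − 1 = 10). 2/3 of 10 = 6.67, rounded up to 7, so 7 affirmative votes are needed; 7 voted in favor. Satisfied.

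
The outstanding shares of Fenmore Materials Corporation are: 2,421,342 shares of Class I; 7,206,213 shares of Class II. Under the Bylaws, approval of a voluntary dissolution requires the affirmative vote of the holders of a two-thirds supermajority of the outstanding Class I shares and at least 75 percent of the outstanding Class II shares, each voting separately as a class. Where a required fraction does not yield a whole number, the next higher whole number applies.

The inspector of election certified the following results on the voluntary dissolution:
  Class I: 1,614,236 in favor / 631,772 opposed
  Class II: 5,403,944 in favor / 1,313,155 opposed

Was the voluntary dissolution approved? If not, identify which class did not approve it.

Class I: 2/3 of 2421342 = 1614228; 1,614,228 required, 1,614,236 in favor — approved.
Class II: 3/4 of 7206213 = 5404659.75, rounded up to 5404660; 5,404,660 required, 5,403,944 in favor — not approved.

Not approved — the Class II shares did not give the required vote.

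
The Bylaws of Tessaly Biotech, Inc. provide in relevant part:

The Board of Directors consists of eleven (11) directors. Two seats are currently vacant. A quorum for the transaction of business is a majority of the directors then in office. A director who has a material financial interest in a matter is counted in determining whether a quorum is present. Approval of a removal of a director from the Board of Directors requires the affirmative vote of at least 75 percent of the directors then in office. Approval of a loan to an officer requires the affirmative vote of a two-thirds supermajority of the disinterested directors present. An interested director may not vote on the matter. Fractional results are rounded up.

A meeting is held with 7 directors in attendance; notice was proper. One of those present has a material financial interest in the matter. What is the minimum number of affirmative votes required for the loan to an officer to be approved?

4

The loan to an officer requires two-thirds of the disinterested directors present (7 − 1 = 6).
2/3 of 6 = 4.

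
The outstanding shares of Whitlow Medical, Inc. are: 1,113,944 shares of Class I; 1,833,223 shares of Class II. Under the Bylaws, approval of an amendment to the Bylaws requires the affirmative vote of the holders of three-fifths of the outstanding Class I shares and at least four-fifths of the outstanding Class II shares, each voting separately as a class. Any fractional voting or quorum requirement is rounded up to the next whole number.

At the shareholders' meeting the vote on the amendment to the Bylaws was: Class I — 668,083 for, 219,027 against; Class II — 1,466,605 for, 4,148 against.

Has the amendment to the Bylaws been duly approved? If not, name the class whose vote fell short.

Class I: 3/5 of 1113944 = 668366.40, rounded up to 668367; 668,367 required, 668,083 in favor — not approved.
Class II: 4/5 of 1833223 = 1466578.40, rounded up to 1466579; 1,466,579 required, 1,466,605 in favor — approved.

Not approved — the Class I shares did not give the required vote.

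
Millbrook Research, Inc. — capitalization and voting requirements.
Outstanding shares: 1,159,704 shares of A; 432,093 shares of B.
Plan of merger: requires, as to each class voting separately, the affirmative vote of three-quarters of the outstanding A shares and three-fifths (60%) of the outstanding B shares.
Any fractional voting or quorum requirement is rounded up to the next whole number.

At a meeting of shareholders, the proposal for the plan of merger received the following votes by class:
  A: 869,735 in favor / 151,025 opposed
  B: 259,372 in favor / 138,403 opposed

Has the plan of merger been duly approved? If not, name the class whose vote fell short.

A: 3/4 of 1159704 = 869778; 869,778 required, 869,735 in favor — not approved.
B: 3/5 of 432093 = 259255.80, rounded up to 259256; 259,256 required, 259,372 in favor — approved.

Not approved — the A shares did not give the required vote.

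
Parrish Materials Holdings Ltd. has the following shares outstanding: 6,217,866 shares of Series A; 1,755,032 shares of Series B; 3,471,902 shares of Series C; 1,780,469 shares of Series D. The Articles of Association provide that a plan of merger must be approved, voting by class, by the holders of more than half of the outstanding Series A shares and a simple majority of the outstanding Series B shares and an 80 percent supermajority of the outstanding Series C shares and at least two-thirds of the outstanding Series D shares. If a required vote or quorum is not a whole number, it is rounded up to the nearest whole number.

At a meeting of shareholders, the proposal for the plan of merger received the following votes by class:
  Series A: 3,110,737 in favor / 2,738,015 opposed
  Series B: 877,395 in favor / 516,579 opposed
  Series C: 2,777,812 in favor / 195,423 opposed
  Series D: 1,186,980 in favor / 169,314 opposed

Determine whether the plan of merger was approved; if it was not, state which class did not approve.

Not approved — the Series B shares did not give the required vote.

Series A: a majority of 6217866 is 3108934; 3,108,934 required, 3,110,737 in favor — approved.
Series B: a majority of 1755032 is 877517; 877,517 required, 877,395 in favor — not approved.
Series C: 4/5 of 3471902 = 2777521.60, rounded up to 2777522; 2,777,522 required, 2,777,812 in favor — approved.
Series D: 2/3 of 1780469 = 1186979.33, rounded up to 1186980; 1,186,980 required, 1,186,980 in favor — approved.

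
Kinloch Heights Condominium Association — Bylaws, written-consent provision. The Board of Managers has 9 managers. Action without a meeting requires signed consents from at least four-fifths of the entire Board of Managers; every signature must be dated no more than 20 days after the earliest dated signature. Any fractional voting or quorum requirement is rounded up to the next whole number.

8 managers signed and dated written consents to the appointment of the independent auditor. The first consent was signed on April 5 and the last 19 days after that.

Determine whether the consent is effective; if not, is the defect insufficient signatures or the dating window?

Signatures required: at least four-fifths of 9 — 4/5 of 9 = 7.20, rounded up to 8, so 8 needed; 8 signed. Sufficient.
Dating window: the latest signature is 19 days after the earliest; the limit is 20 days. Within the window.

Effective — both the signature and dating-window requirements are satisfied.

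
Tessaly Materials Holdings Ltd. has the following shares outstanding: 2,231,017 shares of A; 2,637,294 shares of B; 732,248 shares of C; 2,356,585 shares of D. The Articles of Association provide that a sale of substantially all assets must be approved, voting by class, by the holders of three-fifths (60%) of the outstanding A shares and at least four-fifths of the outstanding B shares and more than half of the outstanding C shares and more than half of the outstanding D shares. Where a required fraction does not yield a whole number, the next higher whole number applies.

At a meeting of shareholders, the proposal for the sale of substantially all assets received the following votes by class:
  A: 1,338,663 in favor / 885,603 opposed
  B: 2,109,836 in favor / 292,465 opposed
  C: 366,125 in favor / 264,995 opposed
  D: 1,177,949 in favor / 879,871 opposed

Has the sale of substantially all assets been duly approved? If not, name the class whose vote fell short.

A: 3/5 of 2231017 = 1338610.20, rounded up to 1338611; 1,338,611 required, 1,338,663 in favor — approved.
B: 4/5 of 2637294 = 2109835.20, rounded up to 2109836; 2,109,836 required, 2,109,836 in favor — approved.
C: a majority of 732248 is 366125; 366,125 required, 366,125 in favor — approved.
D: a majority of 2356585 is 1178293; 1,178,293 required, 1,177,949 in favor — not approved.

Not approved — the D shares did not give the required vote.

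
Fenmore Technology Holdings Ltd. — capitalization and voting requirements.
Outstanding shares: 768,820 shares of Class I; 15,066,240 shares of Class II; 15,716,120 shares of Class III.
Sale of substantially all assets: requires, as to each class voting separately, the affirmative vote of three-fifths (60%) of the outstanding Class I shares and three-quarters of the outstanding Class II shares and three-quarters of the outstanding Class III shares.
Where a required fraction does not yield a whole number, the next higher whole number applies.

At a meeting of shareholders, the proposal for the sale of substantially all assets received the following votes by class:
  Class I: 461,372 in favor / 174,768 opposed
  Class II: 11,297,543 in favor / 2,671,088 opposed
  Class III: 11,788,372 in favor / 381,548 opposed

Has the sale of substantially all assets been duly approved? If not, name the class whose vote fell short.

Not approved — the Class II shares did not give the required vote.

Class I: 3/5 of 768820 = 461292; 461,292 required, 461,372 in favor — approved.
Class II: 3/4 of 15066240 = 11299680; 11,299,680 required, 11,297,543 in favor — not approved.
Class III: 3/4 of 15716120 = 11787090; 11,787,090 required, 11,788,372 in favor — approved.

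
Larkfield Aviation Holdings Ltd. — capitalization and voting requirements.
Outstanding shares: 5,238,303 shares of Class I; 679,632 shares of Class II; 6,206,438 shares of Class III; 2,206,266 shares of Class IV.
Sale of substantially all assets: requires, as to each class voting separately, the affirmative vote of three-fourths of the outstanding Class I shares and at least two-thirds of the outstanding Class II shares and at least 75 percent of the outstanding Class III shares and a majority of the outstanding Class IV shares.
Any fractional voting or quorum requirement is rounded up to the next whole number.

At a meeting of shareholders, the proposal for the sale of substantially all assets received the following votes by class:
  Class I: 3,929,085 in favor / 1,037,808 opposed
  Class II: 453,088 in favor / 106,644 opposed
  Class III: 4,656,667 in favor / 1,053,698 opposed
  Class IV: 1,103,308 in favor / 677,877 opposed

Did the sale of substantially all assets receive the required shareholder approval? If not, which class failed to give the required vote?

Class I: 3/4 of 5238303 = 3928727.25, rounded up to 3928728; 3,928,728 required, 3,929,085 in favor — approved.
Class II: 2/3 of 679632 = 453088; 453,088 required, 453,088 in favor — approved.
Class III: 3/4 of 6206438 = 4654828.50, rounded up to 4654829; 4,654,829 required, 4,656,667 in favor — approved.
Class IV: a majority of 2206266 is 1103134; 1,103,134 required, 1,103,308 in favor — approved.

Approved — every class gave the required vote.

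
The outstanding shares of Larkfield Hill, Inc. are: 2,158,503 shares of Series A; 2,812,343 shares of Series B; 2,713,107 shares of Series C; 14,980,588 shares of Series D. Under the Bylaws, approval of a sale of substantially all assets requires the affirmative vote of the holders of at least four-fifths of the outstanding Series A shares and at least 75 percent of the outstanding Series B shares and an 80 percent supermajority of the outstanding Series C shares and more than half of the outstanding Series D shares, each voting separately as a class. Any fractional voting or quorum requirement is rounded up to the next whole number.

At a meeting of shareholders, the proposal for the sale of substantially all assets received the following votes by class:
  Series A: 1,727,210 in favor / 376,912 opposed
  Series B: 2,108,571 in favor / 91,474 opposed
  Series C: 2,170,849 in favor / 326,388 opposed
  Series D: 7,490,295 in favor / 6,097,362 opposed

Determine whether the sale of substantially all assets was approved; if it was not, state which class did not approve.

Not approved — the Series B shares did not give the required vote.

Series A: 4/5 of 2158503 = 1726802.40, rounded up to 1726803; 1,726,803 required, 1,727,210 in favor — approved.
Series B: 3/4 of 2812343 = 2109257.25, rounded up to 2109258; 2,109,258 required, 2,108,571 in favor — not approved.
Series C: 4/5 of 2713107 = 2170485.60, rounded up to 2170486; 2,170,486 required, 2,170,849 in favor — approved.
Series D: a majority of 14980588 is 7490295; 7,490,295 required, 7,490,295 in favor — approved.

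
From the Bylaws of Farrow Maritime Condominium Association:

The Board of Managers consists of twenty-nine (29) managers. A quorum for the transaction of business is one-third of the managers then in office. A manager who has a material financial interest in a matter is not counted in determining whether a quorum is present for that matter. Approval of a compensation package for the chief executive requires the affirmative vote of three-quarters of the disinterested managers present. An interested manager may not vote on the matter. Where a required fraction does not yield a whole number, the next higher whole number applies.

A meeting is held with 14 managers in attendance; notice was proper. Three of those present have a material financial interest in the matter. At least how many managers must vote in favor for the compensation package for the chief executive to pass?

9

The compensation package for the chief executive requires three-fourths of the disinterested managers present (14 − 3 = 11).
3/4 of 11 = 8.25, rounded up to 9.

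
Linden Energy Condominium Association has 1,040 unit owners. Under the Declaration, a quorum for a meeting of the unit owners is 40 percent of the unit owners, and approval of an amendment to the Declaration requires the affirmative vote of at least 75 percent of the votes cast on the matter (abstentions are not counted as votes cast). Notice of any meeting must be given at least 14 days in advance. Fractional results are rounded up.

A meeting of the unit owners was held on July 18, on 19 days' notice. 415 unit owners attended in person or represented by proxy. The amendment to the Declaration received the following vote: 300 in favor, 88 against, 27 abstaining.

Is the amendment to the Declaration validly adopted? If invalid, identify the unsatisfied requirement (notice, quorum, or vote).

Invalid — quorum requirement not satisfied.

Notice: 19 days given; 14 required. Satisfied.
Quorum: 40% of 1,040 = 416; 415 present. Not satisfied.
Vote: requires three-fourths of the votes cast (415 − 27 abstaining = 388); 3/4 of 388 = 291, so 291 needed; 300 in favor. Satisfied.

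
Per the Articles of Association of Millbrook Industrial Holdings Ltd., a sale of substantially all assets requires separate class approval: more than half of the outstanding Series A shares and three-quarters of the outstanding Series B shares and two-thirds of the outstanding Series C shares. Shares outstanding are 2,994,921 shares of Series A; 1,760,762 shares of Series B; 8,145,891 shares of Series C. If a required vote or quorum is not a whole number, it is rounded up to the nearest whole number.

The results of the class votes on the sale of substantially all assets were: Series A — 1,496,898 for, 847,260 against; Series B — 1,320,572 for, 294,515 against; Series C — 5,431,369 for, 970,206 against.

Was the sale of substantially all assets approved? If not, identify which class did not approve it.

Not approved — the Series A shares did not give the required vote.

Series A: a majority of 2994921 is 1497461; 1,497,461 required, 1,496,898 in favor — not approved.
Series B: 3/4 of 1760762 = 1320571.50, rounded up to 1320572; 1,320,572 required, 1,320,572 in favor — approved.
Series C: 2/3 of 8145891 = 5430594; 5,430,594 required, 5,431,369 in favor — approved.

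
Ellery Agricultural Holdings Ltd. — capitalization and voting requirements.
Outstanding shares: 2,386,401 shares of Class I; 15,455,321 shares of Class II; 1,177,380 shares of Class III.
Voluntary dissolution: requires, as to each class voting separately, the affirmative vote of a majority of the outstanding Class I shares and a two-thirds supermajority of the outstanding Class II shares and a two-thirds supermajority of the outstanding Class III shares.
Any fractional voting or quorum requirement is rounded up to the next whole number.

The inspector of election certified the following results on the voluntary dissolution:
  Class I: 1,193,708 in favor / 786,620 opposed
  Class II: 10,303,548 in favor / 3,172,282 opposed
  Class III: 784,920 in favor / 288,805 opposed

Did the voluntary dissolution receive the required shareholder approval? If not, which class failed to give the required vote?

Class I: a majority of 2386401 is 1193201; 1,193,201 required, 1,193,708 in favor — approved.
Class II: 2/3 of 15455321 = 10303547.33, rounded up to 10303548; 10,303,548 required, 10,303,548 in favor — approved.
Class III: 2/3 of 1177380 = 784920; 784,920 required, 784,920 in favor — approved.

Approved — every class gave the required vote.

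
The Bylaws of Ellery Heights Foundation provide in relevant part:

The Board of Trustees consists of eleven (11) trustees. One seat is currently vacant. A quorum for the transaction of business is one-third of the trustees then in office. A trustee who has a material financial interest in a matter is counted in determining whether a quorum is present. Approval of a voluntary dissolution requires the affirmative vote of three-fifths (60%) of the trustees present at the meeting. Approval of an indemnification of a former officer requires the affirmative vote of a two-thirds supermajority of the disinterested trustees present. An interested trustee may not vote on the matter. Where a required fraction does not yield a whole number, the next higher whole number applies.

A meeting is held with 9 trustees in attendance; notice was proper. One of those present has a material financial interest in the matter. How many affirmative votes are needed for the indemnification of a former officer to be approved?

6

The indemnification of a former officer requires two-thirds of the disinterested trustees present (9 − 1 = 8).
2/3 of 8 = 5.33, rounded up to 6.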